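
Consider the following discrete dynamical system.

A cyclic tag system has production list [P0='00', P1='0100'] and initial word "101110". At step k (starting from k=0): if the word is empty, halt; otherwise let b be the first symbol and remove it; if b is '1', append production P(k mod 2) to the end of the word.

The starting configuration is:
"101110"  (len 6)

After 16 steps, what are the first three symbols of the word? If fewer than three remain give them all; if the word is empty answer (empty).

[0] "101110"  (len 6)
[1] "0111000"  (len 7)
[2] "111000"  (len 6)
[3] "1100000"  (len 7)
[4] "1000000100"  (len 10)
[5] "00000010000"  (len 11)
[6] "0000010000"  (len 10)
[7] "000010000"  (len 9)
[8] "00010000"  (len 8)
[9] "0010000"  (len 7)
[10] "010000"  (len 6)
[11] "10000"  (len 5)
[12] "00000100"  (len 8)
[13] "0000100"  (len 7)
[14] "000100"  (len 6)
[15] "00100"  (len 5)
[16] "0100"  (len 4)

010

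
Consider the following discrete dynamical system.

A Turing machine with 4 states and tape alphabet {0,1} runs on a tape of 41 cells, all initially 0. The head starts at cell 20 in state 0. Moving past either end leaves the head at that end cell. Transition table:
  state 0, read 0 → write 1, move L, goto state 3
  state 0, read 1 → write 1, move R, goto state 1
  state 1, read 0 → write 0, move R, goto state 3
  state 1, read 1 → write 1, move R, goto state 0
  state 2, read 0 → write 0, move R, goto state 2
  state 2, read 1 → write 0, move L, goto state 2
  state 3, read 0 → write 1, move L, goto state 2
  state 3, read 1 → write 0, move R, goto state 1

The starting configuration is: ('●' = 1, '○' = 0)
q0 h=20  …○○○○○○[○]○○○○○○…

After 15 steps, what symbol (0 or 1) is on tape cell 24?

k=0  q0 h=20  …○○○○○○[○]○○○○○○…
k=1  q3 h=19  …○○○○○○[○]●○○○○○…
k=2  q2 h=18  …○○○○○○[○]●●○○○○…
k=3  q2 h=19  …○○○○○○[●]●○○○○○…
k=4  q2 h=18  …○○○○○○[○]○●○○○○…
k=5  q2 h=19  …○○○○○○[○]●○○○○○…
k=6  q2 h=20  …○○○○○○[●]○○○○○○…
k=7  q2 h=19  …○○○○○○[○]○○○○○○…
k=8  q2 h=20  …○○○○○○[○]○○○○○○…
k=9  q2 h=21  …○○○○○○[○]○○○○○○…
k=10  q2 h=22  …○○○○○○[○]○○○○○○…
k=11  q2 h=23  …○○○○○○[○]○○○○○○…
k=12  q2 h=24  …○○○○○○[○]○○○○○○…
k=13  q2 h=25  …○○○○○○[○]○○○○○○…
k=14  q2 h=26  …○○○○○○[○]○○○○○○…
k=15  q2 h=27  …○○○○○○[○]○○○○○○…

0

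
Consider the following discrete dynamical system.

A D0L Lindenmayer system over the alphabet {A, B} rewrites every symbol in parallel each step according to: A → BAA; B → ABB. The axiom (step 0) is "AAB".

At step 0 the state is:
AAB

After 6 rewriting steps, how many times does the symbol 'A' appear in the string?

1094

t=0: AAB
t=1: BAABAAABB
t=2: ABBBAABAAABBBAABAABAAABBABB
t=3: BAAABBABBABBBAABAAABBBAABAABAAABBABBABBBAABAAABBBAABAAABBBAABAABAAABBABBBAAABBABB
t=4: ABBBAABAABAAABBABBBAAABBABBBAAABBABBABBBAABAAABBBAABAABAAA…ABAAABBBAABAABAAABBABBBAAABBABBABBBAABAABAAABBABBBAAABBABB  (len 243)
t=5: BAAABBABBABBBAABAAABBBAABAAABBBAABAABAAABBABBBAAABBABBABBB…ABAAABBBAABAABAAABBABBBAAABBABBABBBAABAABAAABBABBBAAABBABB  (len 729)
t=6: ABBBAABAABAAABBABBBAAABBABBBAAABBABBABBBAABAAABBBAABAABAAA…ABAAABBBAABAABAAABBABBBAAABBABBABBBAABAABAAABBABBBAAABBABB  (len 2187)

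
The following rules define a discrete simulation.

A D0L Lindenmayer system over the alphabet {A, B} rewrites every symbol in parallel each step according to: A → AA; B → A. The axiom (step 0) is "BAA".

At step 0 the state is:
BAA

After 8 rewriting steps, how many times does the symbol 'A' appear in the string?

640

k=0  BAA
k=1  AAAAA
k=2  AAAAAAAAAA
k=3  AAAAAAAAAAAAAAAAAAAA
k=4  AAAAAAAAAAAAAAAAAAAAAAAAAAAAAAAAAAAAAAAA
k=5  AAAAAAAAAAAAAAAAAAAAAAAAAAAAAAAAAAAAAAAAAAAAAAAAAAAAAAAAAAAAAAAAAAAAAAAAAAAAAAAA
k=6  AAAAAAAAAAAAAAAAAAAAAAAAAAAAAAAAAAAAAAAAAAAAAAAAAAAAAAAAAA…AAAAAAAAAAAAAAAAAAAAAAAAAAAAAAAAAAAAAAAAAAAAAAAAAAAAAAAAAA  (len 160)
k=7  AAAAAAAAAAAAAAAAAAAAAAAAAAAAAAAAAAAAAAAAAAAAAAAAAAAAAAAAAA…AAAAAAAAAAAAAAAAAAAAAAAAAAAAAAAAAAAAAAAAAAAAAAAAAAAAAAAAAA  (len 320)
k=8  AAAAAAAAAAAAAAAAAAAAAAAAAAAAAAAAAAAAAAAAAAAAAAAAAAAAAAAAAA…AAAAAAAAAAAAAAAAAAAAAAAAAAAAAAAAAAAAAAAAAAAAAAAAAAAAAAAAAA  (len 640)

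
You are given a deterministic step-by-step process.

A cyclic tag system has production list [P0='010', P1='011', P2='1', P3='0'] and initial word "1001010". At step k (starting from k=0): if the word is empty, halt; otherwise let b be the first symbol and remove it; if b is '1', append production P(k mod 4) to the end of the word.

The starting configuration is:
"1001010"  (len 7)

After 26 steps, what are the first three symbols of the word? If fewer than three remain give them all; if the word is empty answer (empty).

0) "1001010"  (len 7)
1) "001010010"  (len 9)
2) "01010010"  (len 8)
3) "1010010"  (len 7)
4) "0100100"  (len 7)
5) "100100"  (len 6)
6) "00100011"  (len 8)
7) "0100011"  (len 7)
8) "100011"  (len 6)
9) "00011010"  (len 8)
10) "0011010"  (len 7)
11) "011010"  (len 6)
12) "11010"  (len 5)
13) "1010010"  (len 7)
14) "010010011"  (len 9)
15) "10010011"  (len 8)
16) "00100110"  (len 8)
17) "0100110"  (len 7)
18) "100110"  (len 6)
19) "001101"  (len 6)
20) "01101"  (len 5)
21) "1101"  (len 4)
22) "101011"  (len 6)
23) "010111"  (len 6)
24) "10111"  (len 5)
25) "0111010"  (len 7)
26) "111010"  (len 6)

111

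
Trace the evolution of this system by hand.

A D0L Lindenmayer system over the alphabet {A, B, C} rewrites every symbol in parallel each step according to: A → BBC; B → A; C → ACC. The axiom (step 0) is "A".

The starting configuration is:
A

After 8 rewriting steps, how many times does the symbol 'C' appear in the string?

gen 0: A
gen 1: BBC
gen 2: AAACC
gen 3: BBCBBCBBCACCACC
gen 4: AAACCAAACCAAACCBBCACCACCBBCACCACC
gen 5: BBCBBCBBCACCACCBBCBBCBBCACCACCBBCBBCBBCACCACCAAACCBBCACCACCBBCACCACCAAACCBBCACCACCBBCACCACC
gen 6: AAACCAAACCAAACCBBCACCACCBBCACCACCAAACCAAACCAAACCBBCACCACCB…BBCBBCACCACCAAACCBBCACCACCBBCACCACCAAACCBBCACCACCBBCACCACC  (len 221)
gen 7: BBCBBCBBCACCACCBBCBBCBBCACCACCBBCBBCBBCACCACCAAACCBBCACCAC…BBCBBCACCACCAAACCBBCACCACCBBCACCACCAAACCBBCACCACCBBCACCACC  (len 583)
gen 8: AAACCAAACCAAACCBBCACCACCBBCACCACCAAACCAAACCAAACCBBCACCACCB…BBCBBCACCACCAAACCBBCACCACCBBCACCACCAAACCBBCACCACCBBCACCACC  (len 1465)

732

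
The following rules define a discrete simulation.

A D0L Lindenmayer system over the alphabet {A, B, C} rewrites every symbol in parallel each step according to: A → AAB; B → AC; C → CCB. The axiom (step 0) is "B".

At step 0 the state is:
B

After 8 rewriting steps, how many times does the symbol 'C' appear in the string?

0) B
1) AC
2) AABCCB
3) AABAABACCCBCCBAC
4) AABAABACAABAABACAABCCBCCBCCBACCCBCCBACAABCCB
5) AABAABACAABAABACAABCCBAABAABACAABAABACAABCCBAABAABACCCBCCBACCCBCCBACCCBCCBACAABCCBCCBCCBACCCBCCBACAABCCBAABAABACCCBCCBAC
6) AABAABACAABAABACAABCCBAABAABACAABAABACAABCCBAABAABACCCBCCB…BAABACCCBCCBACAABAABACAABAABACAABCCBCCBCCBACCCBCCBACAABCCB  (len 328)
7) AABAABACAABAABACAABCCBAABAABACAABAABACAABCCBAABAABACCCBCCB…BCCBACCCBCCBACAABCCBCCBCCBACCCBCCBACAABCCBAABAABACCCBCCBAC  (len 896)
8) AABAABACAABAABACAABCCBAABAABACAABAABACAABCCBAABAABACCCBCCB…BAABACCCBCCBACAABAABACAABAABACAABCCBCCBCCBACCCBCCBACAABCCB  (len 2448)

896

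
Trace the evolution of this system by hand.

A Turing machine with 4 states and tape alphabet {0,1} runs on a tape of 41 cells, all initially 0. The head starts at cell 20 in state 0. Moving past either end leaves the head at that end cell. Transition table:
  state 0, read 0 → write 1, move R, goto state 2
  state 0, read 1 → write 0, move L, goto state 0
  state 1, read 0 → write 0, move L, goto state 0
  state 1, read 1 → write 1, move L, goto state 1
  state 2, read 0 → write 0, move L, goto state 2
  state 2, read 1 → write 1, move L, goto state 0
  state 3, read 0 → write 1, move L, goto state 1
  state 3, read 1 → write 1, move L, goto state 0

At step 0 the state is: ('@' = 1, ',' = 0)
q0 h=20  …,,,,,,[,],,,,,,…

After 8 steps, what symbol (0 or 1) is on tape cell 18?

1

gen 0: q0 h=20  …,,,,,,[,],,,,,,…
gen 1: q2 h=21  …,,,,,@[,],,,,,,…
gen 2: q2 h=20  …,,,,,,[@],,,,,,…
gen 3: q0 h=19  …,,,,,,[,]@,,,,,…
gen 4: q2 h=20  …,,,,,@[@],,,,,,…
gen 5: q0 h=19  …,,,,,,[@]@,,,,,…
gen 6: q0 h=18  …,,,,,,[,],@,,,,…
gen 7: q2 h=19  …,,,,,@[,]@,,,,,…
gen 8: q2 h=18  …,,,,,,[@],@,,,,…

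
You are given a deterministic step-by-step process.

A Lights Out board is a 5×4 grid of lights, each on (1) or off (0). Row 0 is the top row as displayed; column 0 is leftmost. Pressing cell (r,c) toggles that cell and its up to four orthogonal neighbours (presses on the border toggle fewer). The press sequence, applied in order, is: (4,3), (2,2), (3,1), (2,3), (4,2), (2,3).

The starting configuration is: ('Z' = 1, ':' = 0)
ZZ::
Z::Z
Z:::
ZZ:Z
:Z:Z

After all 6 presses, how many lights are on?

k=0  ZZ::
Z::Z
Z:::
ZZ:Z
:Z:Z
k=1  ZZ::
Z::Z
Z:::
ZZ::
:ZZ:
k=2  ZZ::
Z:ZZ
ZZZZ
ZZZ:
:ZZ:
k=3  ZZ::
Z:ZZ
Z:ZZ
::::
::Z:
k=4  ZZ::
Z:Z:
Z:::
:::Z
::Z:
k=5  ZZ::
Z:Z:
Z:::
::ZZ
:Z:Z
k=6  ZZ::
Z:ZZ
Z:ZZ
::Z:
:Z:Z

11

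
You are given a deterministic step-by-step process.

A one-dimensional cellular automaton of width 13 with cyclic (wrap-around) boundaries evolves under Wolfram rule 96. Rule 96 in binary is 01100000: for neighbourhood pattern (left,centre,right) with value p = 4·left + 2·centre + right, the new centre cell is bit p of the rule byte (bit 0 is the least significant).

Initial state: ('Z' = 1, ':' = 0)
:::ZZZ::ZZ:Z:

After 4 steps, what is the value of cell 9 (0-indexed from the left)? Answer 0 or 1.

0

t=0: :::ZZZ::ZZ:Z:
t=1: :::::Z:::ZZ::
t=2: ::::::::::Z::
t=3: :::::::::::::
t=4: :::::::::::::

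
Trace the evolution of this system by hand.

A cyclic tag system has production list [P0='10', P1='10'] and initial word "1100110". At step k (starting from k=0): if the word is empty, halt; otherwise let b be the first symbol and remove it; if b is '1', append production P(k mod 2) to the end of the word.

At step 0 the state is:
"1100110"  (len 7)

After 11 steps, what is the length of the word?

0) "1100110"  (len 7)
1) "10011010"  (len 8)
2) "001101010"  (len 9)
3) "01101010"  (len 8)
4) "1101010"  (len 7)
5) "10101010"  (len 8)
6) "010101010"  (len 9)
7) "10101010"  (len 8)
8) "010101010"  (len 9)
9) "10101010"  (len 8)
10) "010101010"  (len 9)
11) "10101010"  (len 8)

8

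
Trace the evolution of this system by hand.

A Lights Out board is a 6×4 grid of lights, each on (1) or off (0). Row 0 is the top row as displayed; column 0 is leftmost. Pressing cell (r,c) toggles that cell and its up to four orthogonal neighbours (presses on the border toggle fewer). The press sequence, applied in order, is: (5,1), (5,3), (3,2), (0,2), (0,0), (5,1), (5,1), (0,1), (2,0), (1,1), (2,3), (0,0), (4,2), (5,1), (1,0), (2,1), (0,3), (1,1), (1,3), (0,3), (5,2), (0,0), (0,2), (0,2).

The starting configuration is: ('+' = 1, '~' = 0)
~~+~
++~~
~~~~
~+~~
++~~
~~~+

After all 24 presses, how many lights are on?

t=0: ~~+~
++~~
~~~~
~+~~
++~~
~~~+
t=1: ~~+~
++~~
~~~~
~+~~
+~~~
++++
t=2: ~~+~
++~~
~~~~
~+~~
+~~+
++~~
t=3: ~~+~
++~~
~~+~
~~++
+~++
++~~
t=4: ~+~+
+++~
~~+~
~~++
+~++
++~~
t=5: +~~+
~++~
~~+~
~~++
+~++
++~~
t=6: +~~+
~++~
~~+~
~~++
++++
~~+~
t=7: +~~+
~++~
~~+~
~~++
+~++
++~~
t=8: ~+++
~~+~
~~+~
~~++
+~++
++~~
t=9: ~+++
+~+~
+++~
+~++
+~++
++~~
t=10: ~~++
~+~~
+~+~
+~++
+~++
++~~
t=11: ~~++
~+~+
+~~+
+~+~
+~++
++~~
t=12: ++++
++~+
+~~+
+~+~
+~++
++~~
t=13: ++++
++~+
+~~+
+~~~
++~~
+++~
t=14: ++++
++~+
+~~+
+~~~
+~~~
~~~~
t=15: ~+++
~~~+
~~~+
+~~~
+~~~
~~~~
t=16: ~+++
~+~+
++++
++~~
+~~~
~~~~
t=17: ~+~~
~+~~
++++
++~~
+~~~
~~~~
t=18: ~~~~
+~+~
+~++
++~~
+~~~
~~~~
t=19: ~~~+
+~~+
+~+~
++~~
+~~~
~~~~
t=20: ~~+~
+~~~
+~+~
++~~
+~~~
~~~~
t=21: ~~+~
+~~~
+~+~
++~~
+~+~
~+++
t=22: +++~
~~~~
+~+~
++~~
+~+~
~+++
t=23: +~~+
~~+~
+~+~
++~~
+~+~
~+++
t=24: +++~
~~~~
+~+~
++~~
+~+~
~+++

12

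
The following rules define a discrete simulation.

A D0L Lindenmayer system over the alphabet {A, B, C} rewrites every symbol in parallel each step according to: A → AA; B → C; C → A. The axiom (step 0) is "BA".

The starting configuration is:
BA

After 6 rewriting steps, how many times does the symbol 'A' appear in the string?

gen 0: BA
gen 1: CAA
gen 2: AAAAA
gen 3: AAAAAAAAAA
gen 4: AAAAAAAAAAAAAAAAAAAA
gen 5: AAAAAAAAAAAAAAAAAAAAAAAAAAAAAAAAAAAAAAAA
gen 6: AAAAAAAAAAAAAAAAAAAAAAAAAAAAAAAAAAAAAAAAAAAAAAAAAAAAAAAAAAAAAAAAAAAAAAAAAAAAAAAA

80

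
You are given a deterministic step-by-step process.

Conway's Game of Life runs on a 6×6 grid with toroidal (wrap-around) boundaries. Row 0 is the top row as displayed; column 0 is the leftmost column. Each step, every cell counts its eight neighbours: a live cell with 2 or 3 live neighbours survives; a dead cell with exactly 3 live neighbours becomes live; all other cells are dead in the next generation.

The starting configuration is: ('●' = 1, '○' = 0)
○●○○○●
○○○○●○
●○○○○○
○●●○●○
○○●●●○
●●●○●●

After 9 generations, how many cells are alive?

11

0) ○●○○○●
○○○○●○
●○○○○○
○●●○●○
○○●●●○
●●●○●●
1) ○●●●○○
●○○○○●
○●○●○●
○●●○●●
○○○○○○
○○○○○○
2) ●●●○○○
○○○●○●
○●○●○○
○●●●●●
○○○○○○
○○●○○○
3) ●●●●○○
○○○●●○
○●○○○●
●●○●●○
○●○○●○
○○●○○○
4) ○●○○●○
○○○●●●
○●○○○●
○●○●●○
●●○○●●
●○○○○○
5) ●○○●●○
○○●●○●
○○○○○●
○●○●○○
○●●●●○
○○○○●○
6) ○○●○○○
●○●●○●
●○○●○○
●●○●○○
○●○○●○
○●○○○○
7) ●○●●○○
●○●●●●
○○○●○○
●●○●●●
○●○○○○
○●●○○○
8) ●○○○○○
●○○○○●
○○○○○○
●●○●●●
○○○●●●
●○○●○○
9) ●●○○○○
●○○○○●
○●○○○○
●○●●○○
○●○○○○
●○○●○○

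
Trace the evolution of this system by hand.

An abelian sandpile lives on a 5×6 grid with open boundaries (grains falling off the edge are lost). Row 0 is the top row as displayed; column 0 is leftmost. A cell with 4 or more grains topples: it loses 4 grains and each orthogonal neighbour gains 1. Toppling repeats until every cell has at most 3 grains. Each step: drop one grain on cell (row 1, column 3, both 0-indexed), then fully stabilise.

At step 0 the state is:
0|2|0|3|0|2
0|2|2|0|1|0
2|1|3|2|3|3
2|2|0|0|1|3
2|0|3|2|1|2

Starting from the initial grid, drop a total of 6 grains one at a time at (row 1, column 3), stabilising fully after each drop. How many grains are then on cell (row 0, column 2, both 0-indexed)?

t=0: 0|2|0|3|0|2
0|2|2|0|1|0
2|1|3|2|3|3
2|2|0|0|1|3
2|0|3|2|1|2
t=1: 0|2|0|3|0|2
0|2|2|1|1|0
2|1|3|2|3|3
2|2|0|0|1|3
2|0|3|2|1|2
t=2: 0|2|0|3|0|2
0|2|2|2|1|0
2|1|3|2|3|3
2|2|0|0|1|3
2|0|3|2|1|2
t=3: 0|2|0|3|0|2
0|2|2|3|1|0
2|1|3|2|3|3
2|2|0|0|1|3
2|0|3|2|1|2
t=4: 0|2|1|0|1|2
0|2|3|1|2|0
2|1|3|3|3|3
2|2|0|0|1|3
2|0|3|2|1|2
t=5: 0|2|1|0|1|2
0|2|3|2|2|0
2|1|3|3|3|3
2|2|0|0|1|3
2|0|3|2|1|2
t=6: 0|2|1|0|1|2
0|2|3|3|2|0
2|1|3|3|3|3
2|2|0|0|1|3
2|0|3|2|1|2

1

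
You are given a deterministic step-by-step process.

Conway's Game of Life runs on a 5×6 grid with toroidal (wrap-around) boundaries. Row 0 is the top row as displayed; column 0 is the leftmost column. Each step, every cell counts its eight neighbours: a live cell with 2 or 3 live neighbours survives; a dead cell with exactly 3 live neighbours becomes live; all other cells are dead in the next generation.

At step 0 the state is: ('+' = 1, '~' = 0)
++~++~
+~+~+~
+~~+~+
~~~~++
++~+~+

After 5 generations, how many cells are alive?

1

step 0: ++~++~
+~+~+~
+~~+~+
~~~~++
++~+~+
step 1: ~~~~~~
~~+~~~
++~+~~
~+++~~
~+~+~~
step 2: ~~+~~~
~++~~~
+~~+~~
~~~++~
~+~+~~
step 3: ~~~+~~
~+++~~
~+~++~
~~~++~
~~~++~
step 4: ~~~~~~
~+~~~~
~+~~~~
~~~~~+
~~+~~~
step 5: ~~~~~~
~~~~~~
+~~~~~
~~~~~~
~~~~~~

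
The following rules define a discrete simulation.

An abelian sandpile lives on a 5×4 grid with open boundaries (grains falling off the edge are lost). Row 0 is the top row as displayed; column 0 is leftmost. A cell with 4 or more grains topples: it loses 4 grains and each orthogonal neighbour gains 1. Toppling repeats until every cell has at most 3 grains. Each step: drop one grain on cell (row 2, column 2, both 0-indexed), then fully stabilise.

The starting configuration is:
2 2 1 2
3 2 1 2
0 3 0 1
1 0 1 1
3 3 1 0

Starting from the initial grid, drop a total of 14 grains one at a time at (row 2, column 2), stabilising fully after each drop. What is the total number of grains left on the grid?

40

0) 2 2 1 2
3 2 1 2
0 3 0 1
1 0 1 1
3 3 1 0
1) 2 2 1 2
3 2 1 2
0 3 1 1
1 0 1 1
3 3 1 0
2) 2 2 1 2
3 2 1 2
0 3 2 1
1 0 1 1
3 3 1 0
3) 2 2 1 2
3 2 1 2
0 3 3 1
1 0 1 1
3 3 1 0
4) 2 2 1 2
3 3 2 2
1 0 1 2
1 1 2 1
3 3 1 0
5) 2 2 1 2
3 3 2 2
1 0 2 2
1 1 2 1
3 3 1 0
6) 2 2 1 2
3 3 2 2
1 0 3 2
1 1 2 1
3 3 1 0
7) 2 2 1 2
3 3 3 2
1 1 0 3
1 1 3 1
3 3 1 0
8) 2 2 1 2
3 3 3 2
1 1 1 3
1 1 3 1
3 3 1 0
9) 2 2 1 2
3 3 3 2
1 1 2 3
1 1 3 1
3 3 1 0
10) 2 2 1 2
3 3 3 2
1 1 3 3
1 1 3 1
3 3 1 0
11) 3 3 2 3
0 1 2 0
2 3 3 1
1 2 0 3
3 3 2 0
12) 3 3 2 3
0 2 3 0
3 0 1 2
1 3 1 3
3 3 2 0
13) 3 3 2 3
0 2 3 0
3 0 2 2
1 3 1 3
3 3 2 0
14) 3 3 2 3
0 2 3 0
3 0 3 2
1 3 1 3
3 3 2 0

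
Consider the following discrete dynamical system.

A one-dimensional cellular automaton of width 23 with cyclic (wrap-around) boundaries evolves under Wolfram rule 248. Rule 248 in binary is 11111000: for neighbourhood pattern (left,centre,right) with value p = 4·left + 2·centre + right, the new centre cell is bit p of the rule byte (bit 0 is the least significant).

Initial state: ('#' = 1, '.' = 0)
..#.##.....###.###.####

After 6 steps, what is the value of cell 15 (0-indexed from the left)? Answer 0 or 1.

1

gen 0: ..#.##.....###.###.####
gen 1: #..####....############
gen 2: ##.#####...############
gen 3: #########..############
gen 4: ##########.############
gen 5: #######################
gen 6: #######################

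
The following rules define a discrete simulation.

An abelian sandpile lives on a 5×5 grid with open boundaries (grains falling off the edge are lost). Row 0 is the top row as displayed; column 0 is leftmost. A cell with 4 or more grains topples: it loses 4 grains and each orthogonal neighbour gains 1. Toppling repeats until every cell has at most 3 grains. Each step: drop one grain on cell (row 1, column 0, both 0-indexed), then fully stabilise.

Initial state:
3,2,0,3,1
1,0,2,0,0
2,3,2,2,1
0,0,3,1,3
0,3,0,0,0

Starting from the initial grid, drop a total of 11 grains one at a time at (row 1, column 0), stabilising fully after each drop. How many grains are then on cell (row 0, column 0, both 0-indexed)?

3

0) 3,2,0,3,1
1,0,2,0,0
2,3,2,2,1
0,0,3,1,3
0,3,0,0,0
1) 3,2,0,3,1
2,0,2,0,0
2,3,2,2,1
0,0,3,1,3
0,3,0,0,0
2) 3,2,0,3,1
3,0,2,0,0
2,3,2,2,1
0,0,3,1,3
0,3,0,0,0
3) 0,3,0,3,1
1,1,2,0,0
3,3,2,2,1
0,0,3,1,3
0,3,0,0,0
4) 0,3,0,3,1
2,1,2,0,0
3,3,2,2,1
0,0,3,1,3
0,3,0,0,0
5) 0,3,0,3,1
3,1,2,0,0
3,3,2,2,1
0,0,3,1,3
0,3,0,0,0
6) 1,3,0,3,1
1,3,2,0,0
1,0,3,2,1
1,1,3,1,3
0,3,0,0,0
7) 1,3,0,3,1
2,3,2,0,0
1,0,3,2,1
1,1,3,1,3
0,3,0,0,0
8) 1,3,0,3,1
3,3,2,0,0
1,0,3,2,1
1,1,3,1,3
0,3,0,0,0
9) 3,0,1,3,1
1,1,3,0,0
2,1,3,2,1
1,1,3,1,3
0,3,0,0,0
10) 3,0,1,3,1
2,1,3,0,0
2,1,3,2,1
1,1,3,1,3
0,3,0,0,0
11) 3,0,1,3,1
3,1,3,0,0
2,1,3,2,1
1,1,3,1,3
0,3,0,0,0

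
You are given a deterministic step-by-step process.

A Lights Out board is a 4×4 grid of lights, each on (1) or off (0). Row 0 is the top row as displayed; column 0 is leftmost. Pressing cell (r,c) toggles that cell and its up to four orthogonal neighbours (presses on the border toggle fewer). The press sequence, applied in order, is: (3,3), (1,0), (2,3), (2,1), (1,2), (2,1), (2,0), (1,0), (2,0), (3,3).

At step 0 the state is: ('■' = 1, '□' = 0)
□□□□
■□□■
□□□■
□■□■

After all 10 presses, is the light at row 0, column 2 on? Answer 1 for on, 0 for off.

1

t=0: □□□□
■□□■
□□□■
□■□■
t=1: □□□□
■□□■
□□□□
□■■□
t=2: ■□□□
□■□■
■□□□
□■■□
t=3: ■□□□
□■□□
■□■■
□■■■
t=4: ■□□□
□□□□
□■□■
□□■■
t=5: ■□■□
□■■■
□■■■
□□■■
t=6: ■□■□
□□■■
■□□■
□■■■
t=7: ■□■□
■□■■
□■□■
■■■■
t=8: □□■□
□■■■
■■□■
■■■■
t=9: □□■□
■■■■
□□□■
□■■■
t=10: □□■□
■■■■
□□□□
□■□□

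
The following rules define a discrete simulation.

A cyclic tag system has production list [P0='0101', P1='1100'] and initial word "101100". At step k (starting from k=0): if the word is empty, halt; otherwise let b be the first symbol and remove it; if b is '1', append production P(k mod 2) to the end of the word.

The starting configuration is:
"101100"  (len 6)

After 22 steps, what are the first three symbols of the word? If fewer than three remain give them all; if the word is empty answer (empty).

110

0) "101100"  (len 6)
1) "011000101"  (len 9)
2) "11000101"  (len 8)
3) "10001010101"  (len 11)
4) "00010101011100"  (len 14)
5) "0010101011100"  (len 13)
6) "010101011100"  (len 12)
7) "10101011100"  (len 11)
8) "01010111001100"  (len 14)
9) "1010111001100"  (len 13)
10) "0101110011001100"  (len 16)
11) "101110011001100"  (len 15)
12) "011100110011001100"  (len 18)
13) "11100110011001100"  (len 17)
14) "11001100110011001100"  (len 20)
15) "10011001100110011000101"  (len 23)
16) "00110011001100110001011100"  (len 26)
17) "0110011001100110001011100"  (len 25)
18) "110011001100110001011100"  (len 24)
19) "100110011001100010111000101"  (len 27)
20) "001100110011000101110001011100"  (len 30)
21) "01100110011000101110001011100"  (len 29)
22) "1100110011000101110001011100"  (len 28)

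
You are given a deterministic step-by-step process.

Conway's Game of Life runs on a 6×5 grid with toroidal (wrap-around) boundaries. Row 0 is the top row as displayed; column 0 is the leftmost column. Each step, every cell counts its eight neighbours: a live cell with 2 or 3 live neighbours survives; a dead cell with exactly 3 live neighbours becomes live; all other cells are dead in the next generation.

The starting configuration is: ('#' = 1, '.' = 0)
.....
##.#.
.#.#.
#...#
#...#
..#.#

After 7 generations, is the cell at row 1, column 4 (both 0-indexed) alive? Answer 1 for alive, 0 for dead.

gen 0: .....
##.#.
.#.#.
#...#
#...#
..#.#
gen 1: #####
##..#
.#.#.
.#.#.
.#...
#..##
gen 2: .....
.....
.#.#.
##...
.#.#.
.....
gen 3: .....
.....
###..
##..#
###..
.....
gen 4: .....
.#...
..#.#
...##
..#.#
.#...
gen 5: .....
.....
#.#.#
#.#.#
#.#.#
.....
gen 6: .....
.....
#...#
..#..
#...#
.....
gen 7: .....
.....
.....
.#.#.
.....
.....

0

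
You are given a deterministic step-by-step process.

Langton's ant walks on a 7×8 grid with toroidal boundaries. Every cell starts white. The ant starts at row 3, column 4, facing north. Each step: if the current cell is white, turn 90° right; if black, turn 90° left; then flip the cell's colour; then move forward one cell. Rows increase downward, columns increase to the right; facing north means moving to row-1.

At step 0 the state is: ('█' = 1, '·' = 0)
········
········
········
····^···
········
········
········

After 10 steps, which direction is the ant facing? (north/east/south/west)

south

step 0: ········
········
········
····^···
········
········
········
step 1: ········
········
········
····█>··
········
········
········
step 2: ········
········
········
····██··
·····v··
········
········
step 3: ········
········
········
····██··
····<█··
········
········
step 4: ········
········
········
····^█··
····██··
········
········
step 5: ········
········
········
···<·█··
····██··
········
········
step 6: ········
········
···^····
···█·█··
····██··
········
········
step 7: ········
········
···█>···
···█·█··
····██··
········
········
step 8: ········
········
···██···
···█v█··
····██··
········
········
step 9: ········
········
···██···
···<██··
····██··
········
········
step 10: ········
········
···██···
····██··
···v██··
········
········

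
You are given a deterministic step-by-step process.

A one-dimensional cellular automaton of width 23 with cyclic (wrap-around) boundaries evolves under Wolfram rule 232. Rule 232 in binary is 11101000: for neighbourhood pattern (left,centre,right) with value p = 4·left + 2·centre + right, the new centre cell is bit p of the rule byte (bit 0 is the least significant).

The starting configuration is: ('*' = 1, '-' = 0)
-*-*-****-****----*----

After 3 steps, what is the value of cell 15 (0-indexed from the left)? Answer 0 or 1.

[0] -*-*-****-****----*----
[1] --*-**********---------
[2] ---***********---------
[3] ---***********---------

0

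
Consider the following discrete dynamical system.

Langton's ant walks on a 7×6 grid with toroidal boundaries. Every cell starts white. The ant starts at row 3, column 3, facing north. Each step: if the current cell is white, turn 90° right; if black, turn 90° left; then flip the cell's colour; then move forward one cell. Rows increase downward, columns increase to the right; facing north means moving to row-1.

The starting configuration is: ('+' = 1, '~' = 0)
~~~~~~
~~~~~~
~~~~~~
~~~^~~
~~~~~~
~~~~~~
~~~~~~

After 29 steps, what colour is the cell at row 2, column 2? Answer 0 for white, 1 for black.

1

step 0: ~~~~~~
~~~~~~
~~~~~~
~~~^~~
~~~~~~
~~~~~~
~~~~~~
step 1: ~~~~~~
~~~~~~
~~~~~~
~~~+>~
~~~~~~
~~~~~~
~~~~~~
step 2: ~~~~~~
~~~~~~
~~~~~~
~~~++~
~~~~v~
~~~~~~
~~~~~~
step 3: ~~~~~~
~~~~~~
~~~~~~
~~~++~
~~~<+~
~~~~~~
~~~~~~
step 4: ~~~~~~
~~~~~~
~~~~~~
~~~^+~
~~~++~
~~~~~~
~~~~~~
step 5: ~~~~~~
~~~~~~
~~~~~~
~~<~+~
~~~++~
~~~~~~
~~~~~~
step 6: ~~~~~~
~~~~~~
~~^~~~
~~+~+~
~~~++~
~~~~~~
~~~~~~
step 7: ~~~~~~
~~~~~~
~~+>~~
~~+~+~
~~~++~
~~~~~~
~~~~~~
step 8: ~~~~~~
~~~~~~
~~++~~
~~+v+~
~~~++~
~~~~~~
~~~~~~
step 9: ~~~~~~
~~~~~~
~~++~~
~~<++~
~~~++~
~~~~~~
~~~~~~
step 10: ~~~~~~
~~~~~~
~~++~~
~~~++~
~~v++~
~~~~~~
~~~~~~
step 11: ~~~~~~
~~~~~~
~~++~~
~~~++~
~<+++~
~~~~~~
~~~~~~
step 12: ~~~~~~
~~~~~~
~~++~~
~^~++~
~++++~
~~~~~~
~~~~~~
step 13: ~~~~~~
~~~~~~
~~++~~
~+>++~
~++++~
~~~~~~
~~~~~~
step 14: ~~~~~~
~~~~~~
~~++~~
~++++~
~+v++~
~~~~~~
~~~~~~
step 15: ~~~~~~
~~~~~~
~~++~~
~++++~
~+~>+~
~~~~~~
~~~~~~
step 16: ~~~~~~
~~~~~~
~~++~~
~++^+~
~+~~+~
~~~~~~
~~~~~~
step 17: ~~~~~~
~~~~~~
~~++~~
~+<~+~
~+~~+~
~~~~~~
~~~~~~
step 18: ~~~~~~
~~~~~~
~~++~~
~+~~+~
~+v~+~
~~~~~~
~~~~~~
step 19: ~~~~~~
~~~~~~
~~++~~
~+~~+~
~<+~+~
~~~~~~
~~~~~~
step 20: ~~~~~~
~~~~~~
~~++~~
~+~~+~
~~+~+~
~v~~~~
~~~~~~
step 21: ~~~~~~
~~~~~~
~~++~~
~+~~+~
~~+~+~
<+~~~~
~~~~~~
step 22: ~~~~~~
~~~~~~
~~++~~
~+~~+~
^~+~+~
++~~~~
~~~~~~
step 23: ~~~~~~
~~~~~~
~~++~~
~+~~+~
+>+~+~
++~~~~
~~~~~~
step 24: ~~~~~~
~~~~~~
~~++~~
~+~~+~
+++~+~
+v~~~~
~~~~~~
step 25: ~~~~~~
~~~~~~
~~++~~
~+~~+~
+++~+~
+~>~~~
~~~~~~
step 26: ~~~~~~
~~~~~~
~~++~~
~+~~+~
+++~+~
+~+~~~
~~v~~~
step 27: ~~~~~~
~~~~~~
~~++~~
~+~~+~
+++~+~
+~+~~~
~<+~~~
step 28: ~~~~~~
~~~~~~
~~++~~
~+~~+~
+++~+~
+^+~~~
~++~~~
step 29: ~~~~~~
~~~~~~
~~++~~
~+~~+~
+++~+~
++>~~~
~++~~~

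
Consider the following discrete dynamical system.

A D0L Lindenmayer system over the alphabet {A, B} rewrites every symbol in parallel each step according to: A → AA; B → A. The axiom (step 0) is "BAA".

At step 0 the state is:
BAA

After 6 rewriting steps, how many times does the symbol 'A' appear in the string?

160

[0] BAA
[1] AAAAA
[2] AAAAAAAAAA
[3] AAAAAAAAAAAAAAAAAAAA
[4] AAAAAAAAAAAAAAAAAAAAAAAAAAAAAAAAAAAAAAAA
[5] AAAAAAAAAAAAAAAAAAAAAAAAAAAAAAAAAAAAAAAAAAAAAAAAAAAAAAAAAAAAAAAAAAAAAAAAAAAAAAAA
[6] AAAAAAAAAAAAAAAAAAAAAAAAAAAAAAAAAAAAAAAAAAAAAAAAAAAAAAAAAA…AAAAAAAAAAAAAAAAAAAAAAAAAAAAAAAAAAAAAAAAAAAAAAAAAAAAAAAAAA  (len 160)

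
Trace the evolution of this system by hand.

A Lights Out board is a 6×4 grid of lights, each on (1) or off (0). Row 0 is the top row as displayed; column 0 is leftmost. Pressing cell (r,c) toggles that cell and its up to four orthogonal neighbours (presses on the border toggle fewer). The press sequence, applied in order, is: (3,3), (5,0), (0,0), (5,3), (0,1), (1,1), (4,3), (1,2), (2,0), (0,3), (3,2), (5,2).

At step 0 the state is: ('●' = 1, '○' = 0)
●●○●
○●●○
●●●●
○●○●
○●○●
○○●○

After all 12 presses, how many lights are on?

k=0  ●●○●
○●●○
●●●●
○●○●
○●○●
○○●○
k=1  ●●○●
○●●○
●●●○
○●●○
○●○○
○○●○
k=2  ●●○●
○●●○
●●●○
○●●○
●●○○
●●●○
k=3  ○○○●
●●●○
●●●○
○●●○
●●○○
●●●○
k=4  ○○○●
●●●○
●●●○
○●●○
●●○●
●●○●
k=5  ●●●●
●○●○
●●●○
○●●○
●●○●
●●○●
k=6  ●○●●
○●○○
●○●○
○●●○
●●○●
●●○●
k=7  ●○●●
○●○○
●○●○
○●●●
●●●○
●●○○
k=8  ●○○●
○○●●
●○○○
○●●●
●●●○
●●○○
k=9  ●○○●
●○●●
○●○○
●●●●
●●●○
●●○○
k=10  ●○●○
●○●○
○●○○
●●●●
●●●○
●●○○
k=11  ●○●○
●○●○
○●●○
●○○○
●●○○
●●○○
k=12  ●○●○
●○●○
○●●○
●○○○
●●●○
●○●●

13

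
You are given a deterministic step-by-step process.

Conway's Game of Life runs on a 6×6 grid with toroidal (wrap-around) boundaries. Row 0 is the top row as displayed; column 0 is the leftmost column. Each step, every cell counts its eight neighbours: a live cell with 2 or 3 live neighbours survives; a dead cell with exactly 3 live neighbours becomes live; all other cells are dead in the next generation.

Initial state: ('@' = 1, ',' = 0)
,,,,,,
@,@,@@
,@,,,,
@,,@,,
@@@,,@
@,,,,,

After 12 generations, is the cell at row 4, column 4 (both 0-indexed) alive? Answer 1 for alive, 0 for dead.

1

0) ,,,,,,
@,@,@@
,@,,,,
@,,@,,
@@@,,@
@,,,,,
1) @@,,,,
@@,,,@
,@@@@,
,,,,,@
,,@,,@
@,,,,@
2) ,,,,,,
,,,@@@
,@@@@,
@@,,,@
,,,,@@
,,,,,@
3) ,,,,,@
,,,,,@
,@,,,,
,@,,,,
,,,,@,
,,,,@@
4) @,,,,@
@,,,,,
@,,,,,
,,,,,,
,,,,@@
,,,,@@
5) @,,,@,
@@,,,,
,,,,,,
,,,,,@
,,,,@@
,,,,,,
6) @@,,,@
@@,,,@
@,,,,,
,,,,@@
,,,,@@
,,,,@,
7) ,@,,@,
,,,,,,
,@,,@,
@,,,@,
,,,@,,
,,,,@,
8) ,,,,,,
,,,,,,
,,,,,@
,,,@@@
,,,@@@
,,,@@,
9) ,,,,,,
,,,,,,
,,,,,@
@,,@,,
,,@,,,
,,,@,@
10) ,,,,,,
,,,,,,
,,,,,,
,,,,,,
,,@@@,
,,,,,,
11) ,,,,,,
,,,,,,
,,,,,,
,,,@,,
,,,@,,
,,,@,,
12) ,,,,,,
,,,,,,
,,,,,,
,,,,,,
,,@@@,
,,,,,,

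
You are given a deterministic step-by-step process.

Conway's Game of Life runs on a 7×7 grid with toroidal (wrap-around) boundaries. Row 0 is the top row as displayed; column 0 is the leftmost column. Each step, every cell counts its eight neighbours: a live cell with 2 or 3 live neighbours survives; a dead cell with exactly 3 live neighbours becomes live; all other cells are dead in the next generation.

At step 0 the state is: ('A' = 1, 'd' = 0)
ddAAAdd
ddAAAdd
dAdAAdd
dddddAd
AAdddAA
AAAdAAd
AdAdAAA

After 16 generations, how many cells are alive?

4

[0] ddAAAdd
ddAAAdd
dAdAAdd
dddddAd
AAdddAA
AAAdAAd
AdAdAAA
[1] ddddddA
dAdddAd
dddddAd
dAAddAd
ddAdddd
ddAdddd
Adddddd
[2] AdddddA
dddddAA
dAAdAAA
dAAdddd
ddAAddd
dAddddd
ddddddd
[3] AddddAA
dAddAdd
dAAAAdA
AdddAAd
dddAddd
ddAdddd
Adddddd
[4] AAdddAA
dAddAdd
dAAdddA
AAdddAA
dddAAdd
ddddddd
AAddddd
[5] ddAddAA
ddddddd
ddAdddA
dAdAAAA
AdddAAA
ddddddd
dAddddd
[6] ddddddd
dddddAA
AdAAAdA
dAAAddd
AddAddd
AddddAA
ddddddd
[7] ddddddd
AddAAAA
AdddAdA
ddddddA
AddAAdd
AdddddA
ddddddA
[8] AdddAdd
AddAAdd
dddAAdd
dddAAdA
AddddAd
AddddAA
AdddddA
[9] AAdAAAd
dddddAd
ddAdddd
dddAddA
Adddddd
dAdddAd
dAddddd
[10] AAAdAAA
dAAAdAA
ddddddd
ddddddd
AdddddA
AAddddd
dAdddAA
[11] ddddddd
dddAddd
ddAdddd
ddddddd
AAddddA
dAdddAd
ddddAdd
[12] ddddddd
ddddddd
ddddddd
AAddddd
AAddddA
dAdddAA
ddddddd
[13] ddddddd
ddddddd
ddddddd
dAddddA
ddAddAd
dAdddAA
ddddddd
[14] ddddddd
ddddddd
ddddddd
ddddddd
dAAddAd
dddddAA
ddddddd
[15] ddddddd
ddddddd
ddddddd
ddddddd
dddddAA
dddddAA
ddddddd
[16] ddddddd
ddddddd
ddddddd
ddddddd
dddddAA
dddddAA
ddddddd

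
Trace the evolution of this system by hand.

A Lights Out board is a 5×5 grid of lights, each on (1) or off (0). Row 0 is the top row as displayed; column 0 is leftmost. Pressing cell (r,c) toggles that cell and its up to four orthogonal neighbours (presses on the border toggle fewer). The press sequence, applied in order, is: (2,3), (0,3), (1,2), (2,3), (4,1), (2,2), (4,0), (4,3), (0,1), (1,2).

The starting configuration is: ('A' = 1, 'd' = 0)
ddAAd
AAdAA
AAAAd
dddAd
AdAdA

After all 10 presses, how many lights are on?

gen 0: ddAAd
AAdAA
AAAAd
dddAd
AdAdA
gen 1: ddAAd
AAddA
AAddA
ddddd
AdAdA
gen 2: ddddA
AAdAA
AAddA
ddddd
AdAdA
gen 3: ddAdA
AdAdA
AAAdA
ddddd
AdAdA
gen 4: ddAdA
AdAAA
AAdAd
dddAd
AdAdA
gen 5: ddAdA
AdAAA
AAdAd
dAdAd
dAddA
gen 6: ddAdA
AddAA
AdAdd
dAAAd
dAddA
gen 7: ddAdA
AddAA
AdAdd
AAAAd
AdddA
gen 8: ddAdA
AddAA
AdAdd
AAAdd
AdAAd
gen 9: AAddA
AAdAA
AdAdd
AAAdd
AdAAd
gen 10: AAAdA
AdAdA
Adddd
AAAdd
AdAAd

14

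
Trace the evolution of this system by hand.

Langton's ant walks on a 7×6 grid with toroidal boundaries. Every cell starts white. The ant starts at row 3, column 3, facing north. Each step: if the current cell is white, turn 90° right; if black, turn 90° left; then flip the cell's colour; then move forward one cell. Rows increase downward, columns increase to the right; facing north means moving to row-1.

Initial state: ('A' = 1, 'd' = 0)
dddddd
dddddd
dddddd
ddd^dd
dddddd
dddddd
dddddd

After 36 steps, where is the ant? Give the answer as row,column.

0,3

k=0  dddddd
dddddd
dddddd
ddd^dd
dddddd
dddddd
dddddd
k=1  dddddd
dddddd
dddddd
dddA>d
dddddd
dddddd
dddddd
k=2  dddddd
dddddd
dddddd
dddAAd
ddddvd
dddddd
dddddd
k=3  dddddd
dddddd
dddddd
dddAAd
ddd<Ad
dddddd
dddddd
k=4  dddddd
dddddd
dddddd
ddd^Ad
dddAAd
dddddd
dddddd
k=5  dddddd
dddddd
dddddd
dd<dAd
dddAAd
dddddd
dddddd
k=6  dddddd
dddddd
dd^ddd
ddAdAd
dddAAd
dddddd
dddddd
k=7  dddddd
dddddd
ddA>dd
ddAdAd
dddAAd
dddddd
dddddd
k=8  dddddd
dddddd
ddAAdd
ddAvAd
dddAAd
dddddd
dddddd
k=9  dddddd
dddddd
ddAAdd
dd<AAd
dddAAd
dddddd
dddddd
k=10  dddddd
dddddd
ddAAdd
dddAAd
ddvAAd
dddddd
dddddd
k=11  dddddd
dddddd
ddAAdd
dddAAd
d<AAAd
dddddd
dddddd
k=12  dddddd
dddddd
ddAAdd
d^dAAd
dAAAAd
dddddd
dddddd
k=13  dddddd
dddddd
ddAAdd
dA>AAd
dAAAAd
dddddd
dddddd
k=14  dddddd
dddddd
ddAAdd
dAAAAd
dAvAAd
dddddd
dddddd
k=15  dddddd
dddddd
ddAAdd
dAAAAd
dAd>Ad
dddddd
dddddd
k=16  dddddd
dddddd
ddAAdd
dAA^Ad
dAddAd
dddddd
dddddd
k=17  dddddd
dddddd
ddAAdd
dA<dAd
dAddAd
dddddd
dddddd
k=18  dddddd
dddddd
ddAAdd
dAddAd
dAvdAd
dddddd
dddddd
k=19  dddddd
dddddd
ddAAdd
dAddAd
d<AdAd
dddddd
dddddd
k=20  dddddd
dddddd
ddAAdd
dAddAd
ddAdAd
dvdddd
dddddd
k=21  dddddd
dddddd
ddAAdd
dAddAd
ddAdAd
<Adddd
dddddd
k=22  dddddd
dddddd
ddAAdd
dAddAd
^dAdAd
AAdddd
dddddd
k=23  dddddd
dddddd
ddAAdd
dAddAd
A>AdAd
AAdddd
dddddd
k=24  dddddd
dddddd
ddAAdd
dAddAd
AAAdAd
Avdddd
dddddd
k=25  dddddd
dddddd
ddAAdd
dAddAd
AAAdAd
Ad>ddd
dddddd
k=26  dddddd
dddddd
ddAAdd
dAddAd
AAAdAd
AdAddd
ddvddd
k=27  dddddd
dddddd
ddAAdd
dAddAd
AAAdAd
AdAddd
d<Addd
k=28  dddddd
dddddd
ddAAdd
dAddAd
AAAdAd
A^Addd
dAAddd
k=29  dddddd
dddddd
ddAAdd
dAddAd
AAAdAd
AA>ddd
dAAddd
k=30  dddddd
dddddd
ddAAdd
dAddAd
AA^dAd
AAdddd
dAAddd
k=31  dddddd
dddddd
ddAAdd
dAddAd
A<ddAd
AAdddd
dAAddd
k=32  dddddd
dddddd
ddAAdd
dAddAd
AdddAd
Avdddd
dAAddd
k=33  dddddd
dddddd
ddAAdd
dAddAd
AdddAd
Ad>ddd
dAAddd
k=34  dddddd
dddddd
ddAAdd
dAddAd
AdddAd
AdAddd
dAvddd
k=35  dddddd
dddddd
ddAAdd
dAddAd
AdddAd
AdAddd
dAd>dd
k=36  dddvdd
dddddd
ddAAdd
dAddAd
AdddAd
AdAddd
dAdAdd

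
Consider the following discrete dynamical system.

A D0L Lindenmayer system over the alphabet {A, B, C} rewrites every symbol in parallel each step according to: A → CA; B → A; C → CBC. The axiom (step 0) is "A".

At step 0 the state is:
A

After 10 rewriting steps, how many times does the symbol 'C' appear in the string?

k=0  A
k=1  CA
k=2  CBCCA
k=3  CBCACBCCBCCA
k=4  CBCACBCCACBCACBCCBCACBCCBCCA
k=5  CBCACBCCACBCACBCCBCCACBCACBCCACBCACBCCBCACBCCACBCACBCCBCACBCCBCCA
k=6  CBCACBCCACBCACBCCBCCACBCACBCCACBCACBCCBCACBCCBCCACBCACBCCA…CACBCACBCCBCCACBCACBCCACBCACBCCBCACBCCACBCACBCCBCACBCCBCCA  (len 151)
k=7  CBCACBCCACBCACBCCBCCACBCACBCCACBCACBCCBCACBCCBCCACBCACBCCA…CACBCACBCCBCCACBCACBCCACBCACBCCBCACBCCACBCACBCCBCACBCCBCCA  (len 351)
k=8  CBCACBCCACBCACBCCBCCACBCACBCCACBCACBCCBCACBCCBCCACBCACBCCA…CACBCACBCCBCCACBCACBCCACBCACBCCBCACBCCACBCACBCCBCACBCCBCCA  (len 816)
k=9  CBCACBCCACBCACBCCBCCACBCACBCCACBCACBCCBCACBCCBCCACBCACBCCA…CACBCACBCCBCCACBCACBCCACBCACBCCBCACBCCACBCACBCCBCACBCCBCCA  (len 1897)
k=10  CBCACBCCACBCACBCCBCCACBCACBCCACBCACBCCBCACBCCBCCACBCACBCCA…CACBCACBCCBCCACBCACBCCACBCACBCCBCACBCCACBCACBCCBCACBCCBCCA  (len 4410)

2513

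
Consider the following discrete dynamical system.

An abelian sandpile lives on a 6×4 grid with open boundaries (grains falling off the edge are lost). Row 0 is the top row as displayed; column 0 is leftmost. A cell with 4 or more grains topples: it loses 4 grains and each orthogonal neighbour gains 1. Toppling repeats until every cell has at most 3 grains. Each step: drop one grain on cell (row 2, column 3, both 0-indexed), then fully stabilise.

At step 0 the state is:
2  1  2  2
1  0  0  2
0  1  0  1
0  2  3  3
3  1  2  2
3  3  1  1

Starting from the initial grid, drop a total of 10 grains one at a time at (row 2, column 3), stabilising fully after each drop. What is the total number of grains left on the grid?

41

gen 0: 2  1  2  2
1  0  0  2
0  1  0  1
0  2  3  3
3  1  2  2
3  3  1  1
gen 1: 2  1  2  2
1  0  0  2
0  1  0  2
0  2  3  3
3  1  2  2
3  3  1  1
gen 2: 2  1  2  2
1  0  0  2
0  1  0  3
0  2  3  3
3  1  2  2
3  3  1  1
gen 3: 2  1  2  2
1  0  0  3
0  1  2  1
0  3  0  1
3  1  3  3
3  3  1  1
gen 4: 2  1  2  2
1  0  0  3
0  1  2  2
0  3  0  1
3  1  3  3
3  3  1  1
gen 5: 2  1  2  2
1  0  0  3
0  1  2  3
0  3  0  1
3  1  3  3
3  3  1  1
gen 6: 2  1  2  3
1  0  1  0
0  1  3  1
0  3  0  2
3  1  3  3
3  3  1  1
gen 7: 2  1  2  3
1  0  1  0
0  1  3  2
0  3  0  2
3  1  3  3
3  3  1  1
gen 8: 2  1  2  3
1  0  1  0
0  1  3  3
0  3  0  2
3  1  3  3
3  3  1  1
gen 9: 2  1  2  3
1  0  2  1
0  2  0  1
0  3  1  3
3  1  3  3
3  3  1  1
gen 10: 2  1  2  3
1  0  2  1
0  2  0  2
0  3  1  3
3  1  3  3
3  3  1  1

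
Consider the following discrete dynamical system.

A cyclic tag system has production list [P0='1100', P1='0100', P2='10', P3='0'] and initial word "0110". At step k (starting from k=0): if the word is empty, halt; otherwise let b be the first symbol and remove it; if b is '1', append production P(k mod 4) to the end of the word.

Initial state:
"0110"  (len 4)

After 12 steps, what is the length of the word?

7

0) "0110"  (len 4)
1) "110"  (len 3)
2) "100100"  (len 6)
3) "0010010"  (len 7)
4) "010010"  (len 6)
5) "10010"  (len 5)
6) "00100100"  (len 8)
7) "0100100"  (len 7)
8) "100100"  (len 6)
9) "001001100"  (len 9)
10) "01001100"  (len 8)
11) "1001100"  (len 7)
12) "0011000"  (len 7)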